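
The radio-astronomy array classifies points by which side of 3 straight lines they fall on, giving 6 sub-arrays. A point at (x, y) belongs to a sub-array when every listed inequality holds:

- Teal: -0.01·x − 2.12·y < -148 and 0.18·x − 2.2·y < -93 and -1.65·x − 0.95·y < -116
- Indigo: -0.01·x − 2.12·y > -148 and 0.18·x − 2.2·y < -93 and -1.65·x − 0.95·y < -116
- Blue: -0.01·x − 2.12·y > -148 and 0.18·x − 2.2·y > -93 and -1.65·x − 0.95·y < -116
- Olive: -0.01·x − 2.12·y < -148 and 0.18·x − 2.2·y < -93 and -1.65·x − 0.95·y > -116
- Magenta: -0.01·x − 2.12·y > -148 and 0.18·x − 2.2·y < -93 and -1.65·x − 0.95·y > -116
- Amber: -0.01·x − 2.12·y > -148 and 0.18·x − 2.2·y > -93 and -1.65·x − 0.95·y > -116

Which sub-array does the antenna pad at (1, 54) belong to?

Magenta

-0.01·1 − 2.12·54 = -114.490, which is > -148
0.18·1 − 2.2·54 = -118.620, which is < -93
-1.65·1 − 0.95·54 = -52.950, which is > -116
This sign pattern matches Magenta.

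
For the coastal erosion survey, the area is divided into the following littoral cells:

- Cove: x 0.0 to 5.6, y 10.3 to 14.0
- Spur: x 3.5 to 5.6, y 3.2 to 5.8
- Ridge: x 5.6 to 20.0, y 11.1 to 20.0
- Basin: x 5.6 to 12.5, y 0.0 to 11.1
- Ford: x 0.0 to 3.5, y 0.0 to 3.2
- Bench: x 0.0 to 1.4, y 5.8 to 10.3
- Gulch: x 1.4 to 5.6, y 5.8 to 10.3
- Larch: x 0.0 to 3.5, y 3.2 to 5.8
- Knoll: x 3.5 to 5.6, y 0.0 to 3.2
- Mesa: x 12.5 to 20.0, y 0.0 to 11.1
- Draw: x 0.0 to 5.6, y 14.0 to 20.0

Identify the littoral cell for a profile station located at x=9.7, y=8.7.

Basin

The point has x = 9.7 and y = 8.7.
Only Basin satisfies 5.6 ≤ x ≤ 12.5 and 0.0 ≤ y ≤ 11.1.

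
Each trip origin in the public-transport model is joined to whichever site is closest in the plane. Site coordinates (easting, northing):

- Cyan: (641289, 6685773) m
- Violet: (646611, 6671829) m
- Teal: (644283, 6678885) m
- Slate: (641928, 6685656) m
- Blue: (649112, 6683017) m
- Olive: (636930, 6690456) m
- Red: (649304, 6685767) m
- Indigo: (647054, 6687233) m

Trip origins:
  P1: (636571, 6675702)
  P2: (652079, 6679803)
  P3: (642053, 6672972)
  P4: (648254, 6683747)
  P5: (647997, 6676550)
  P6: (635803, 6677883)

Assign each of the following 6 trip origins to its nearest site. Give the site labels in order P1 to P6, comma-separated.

P1 → Teal (d²=69606433.00)
P2 → Blue (d²=19132885.00)
P3 → Violet (d²=22081813.00)
P4 → Blue (d²=1269064.00)
P5 → Teal (d²=19246021.00)
P6 → Teal (d²=72914404.00)

Teal, Blue, Violet, Blue, Teal, Teal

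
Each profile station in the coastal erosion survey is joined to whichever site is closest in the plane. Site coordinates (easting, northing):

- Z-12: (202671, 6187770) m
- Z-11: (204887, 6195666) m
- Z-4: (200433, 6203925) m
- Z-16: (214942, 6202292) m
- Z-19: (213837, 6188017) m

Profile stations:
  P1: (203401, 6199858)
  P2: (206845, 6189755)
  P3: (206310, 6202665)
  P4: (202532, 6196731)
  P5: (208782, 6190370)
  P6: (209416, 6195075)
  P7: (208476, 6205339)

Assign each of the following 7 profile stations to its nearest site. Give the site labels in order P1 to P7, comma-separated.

P1 → Z-11 (d²=19781060.00)
P2 → Z-12 (d²=21362501.00)
P3 → Z-4 (d²=36126729.00)
P4 → Z-11 (d²=6680250.00)
P5 → Z-19 (d²=31089634.00)
P6 → Z-11 (d²=20861122.00)
P7 → Z-16 (d²=51093365.00)

Z-11, Z-12, Z-4, Z-11, Z-19, Z-11, Z-16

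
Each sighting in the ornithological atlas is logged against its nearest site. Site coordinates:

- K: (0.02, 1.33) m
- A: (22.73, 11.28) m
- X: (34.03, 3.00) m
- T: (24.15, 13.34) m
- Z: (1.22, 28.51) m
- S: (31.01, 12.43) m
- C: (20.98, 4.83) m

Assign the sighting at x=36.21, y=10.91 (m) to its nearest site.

Squared distances to each site:
K: 1401.492; A: 181.847; X: 67.320; T: 151.349; Z: 1534.060; S: 29.350; C: 268.919.
Minimum at S.

S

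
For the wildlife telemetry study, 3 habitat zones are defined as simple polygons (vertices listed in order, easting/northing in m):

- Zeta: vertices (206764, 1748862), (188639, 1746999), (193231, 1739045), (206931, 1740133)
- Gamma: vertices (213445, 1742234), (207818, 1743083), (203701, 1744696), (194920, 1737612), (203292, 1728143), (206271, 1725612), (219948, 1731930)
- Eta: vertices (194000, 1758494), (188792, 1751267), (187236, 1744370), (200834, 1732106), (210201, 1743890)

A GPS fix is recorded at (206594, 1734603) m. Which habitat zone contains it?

Gamma

Cast a ray rightward from (206594, 1734603). For each polygon, the edges (by vertex number in listed order) whose endpoints lie on opposite sides of northing = 1734603, where each meets that height, and whether that is right or left of the point:
Zeta: no edge straddles that height → 0 crossings.
Gamma: 4–5 at easting≈197580.4 (left), 7–1 at easting≈218261.0 (right) → 1 crossing.
Eta: 3–4 at easting≈198065.4 (left), 4–5 at easting≈202818.8 (left) → 0 crossings.
Only Gamma has an odd count, so the point is inside Gamma.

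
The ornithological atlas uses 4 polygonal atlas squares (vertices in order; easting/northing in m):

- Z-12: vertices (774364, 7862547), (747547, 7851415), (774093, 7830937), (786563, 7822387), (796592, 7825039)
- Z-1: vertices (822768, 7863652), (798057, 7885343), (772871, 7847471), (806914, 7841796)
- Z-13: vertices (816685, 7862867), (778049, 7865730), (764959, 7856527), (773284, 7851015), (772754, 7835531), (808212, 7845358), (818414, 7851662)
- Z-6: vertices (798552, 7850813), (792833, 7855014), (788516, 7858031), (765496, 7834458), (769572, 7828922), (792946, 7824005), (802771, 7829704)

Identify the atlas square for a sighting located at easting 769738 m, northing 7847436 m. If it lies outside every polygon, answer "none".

Z-12

Cast a ray rightward from (769738, 7847436). For each polygon, the edges (by vertex number in listed order) whose endpoints lie on opposite sides of northing = 7847436, where each meets that height, and whether that is right or left of the point:
Z-12: 2–3 at easting≈752705.0 (left), 5–1 at easting≈783319.1 (right) → 1 crossing.
Z-1: 3–4 at easting≈773081.0 (right), 4–1 at easting≈811005.2 (right) → 2 crossings.
Z-13: 4–5 at easting≈773161.5 (right), 6–7 at easting≈811574.9 (right) → 2 crossings.
Z-6: 3–4 at easting≈778169.5 (right), 7–1 at easting≈799227.0 (right) → 2 crossings.
Only Z-12 has an odd count, so the point is inside Z-12.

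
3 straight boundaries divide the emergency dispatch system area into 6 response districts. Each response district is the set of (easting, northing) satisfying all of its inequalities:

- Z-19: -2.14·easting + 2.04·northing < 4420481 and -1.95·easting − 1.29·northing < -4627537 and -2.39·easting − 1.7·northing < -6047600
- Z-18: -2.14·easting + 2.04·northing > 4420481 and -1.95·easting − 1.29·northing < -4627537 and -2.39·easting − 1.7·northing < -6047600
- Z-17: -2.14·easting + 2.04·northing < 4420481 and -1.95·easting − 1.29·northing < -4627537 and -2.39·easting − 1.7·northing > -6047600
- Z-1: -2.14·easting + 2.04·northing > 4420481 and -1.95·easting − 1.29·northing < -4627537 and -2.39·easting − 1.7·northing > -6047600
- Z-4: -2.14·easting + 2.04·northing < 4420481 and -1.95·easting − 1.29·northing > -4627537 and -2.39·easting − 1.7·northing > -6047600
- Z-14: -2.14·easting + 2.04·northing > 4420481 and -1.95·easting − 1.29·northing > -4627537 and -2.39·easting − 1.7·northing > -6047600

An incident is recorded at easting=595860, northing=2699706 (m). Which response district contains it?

Z-17

-2.14·595860 + 2.04·2699706 = 4232259.840, which is < 4420481
-1.95·595860 − 1.29·2699706 = -4644547.740, which is < -4627537
-2.39·595860 − 1.7·2699706 = -6013605.600, which is > -6047600
This sign pattern matches Z-17.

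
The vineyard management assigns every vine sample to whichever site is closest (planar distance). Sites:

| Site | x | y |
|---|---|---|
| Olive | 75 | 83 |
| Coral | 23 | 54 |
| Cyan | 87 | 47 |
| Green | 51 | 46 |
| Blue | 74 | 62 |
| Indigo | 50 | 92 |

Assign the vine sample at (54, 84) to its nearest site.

Squared distances to each site:
Olive: 442.000; Coral: 1861.000; Cyan: 2458.000; Green: 1453.000; Blue: 884.000; Indigo: 80.000.
Minimum at Indigo.

Indigo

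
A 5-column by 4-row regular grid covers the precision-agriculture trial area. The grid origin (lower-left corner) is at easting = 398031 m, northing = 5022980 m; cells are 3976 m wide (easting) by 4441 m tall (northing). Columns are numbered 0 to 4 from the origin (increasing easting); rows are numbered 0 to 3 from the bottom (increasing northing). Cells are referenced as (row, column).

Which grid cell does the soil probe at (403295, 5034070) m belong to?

Column index: ⌊(403295 − 398031) / 3976⌋ = ⌊1.324⌋ = 1
Row offset from origin: ⌊(5034070 − 5022980) / 4441⌋ = ⌊2.497⌋ = 2 → row 2

(2, 1)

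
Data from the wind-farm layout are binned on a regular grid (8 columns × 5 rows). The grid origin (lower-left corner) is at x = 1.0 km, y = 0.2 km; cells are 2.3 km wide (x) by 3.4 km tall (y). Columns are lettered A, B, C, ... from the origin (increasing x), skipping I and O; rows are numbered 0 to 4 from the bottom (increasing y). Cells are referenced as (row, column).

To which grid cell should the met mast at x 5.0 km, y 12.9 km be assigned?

Column index: ⌊(5.0 − 1.0) / 2.3⌋ = ⌊1.739⌋ = 1 → column B
Row offset from origin: ⌊(12.9 − 0.2) / 3.4⌋ = ⌊3.735⌋ = 3 → row 3

(3, B)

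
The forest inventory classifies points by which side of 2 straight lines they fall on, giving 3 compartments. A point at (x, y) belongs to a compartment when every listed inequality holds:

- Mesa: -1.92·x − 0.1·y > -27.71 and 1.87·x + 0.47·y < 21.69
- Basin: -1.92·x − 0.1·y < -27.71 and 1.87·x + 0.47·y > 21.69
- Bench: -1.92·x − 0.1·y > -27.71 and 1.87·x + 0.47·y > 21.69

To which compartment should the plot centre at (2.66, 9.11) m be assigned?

Mesa

-1.92·2.66 − 0.1·9.11 = -6.018, which is > -27.71
1.87·2.66 + 0.47·9.11 = 9.256, which is < 21.69
This sign pattern matches Mesa.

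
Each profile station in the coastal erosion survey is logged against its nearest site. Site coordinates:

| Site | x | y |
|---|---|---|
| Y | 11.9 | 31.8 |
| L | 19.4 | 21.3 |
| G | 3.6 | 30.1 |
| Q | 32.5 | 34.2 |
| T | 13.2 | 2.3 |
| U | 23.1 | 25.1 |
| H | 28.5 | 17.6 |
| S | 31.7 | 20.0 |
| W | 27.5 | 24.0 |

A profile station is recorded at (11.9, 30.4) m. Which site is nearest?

Y

Squared distances to each site:
Y: 1.960; L: 139.060; G: 68.980; Q: 438.800; T: 791.300; U: 153.530; H: 439.400; S: 500.200; W: 284.320.
Minimum at Y.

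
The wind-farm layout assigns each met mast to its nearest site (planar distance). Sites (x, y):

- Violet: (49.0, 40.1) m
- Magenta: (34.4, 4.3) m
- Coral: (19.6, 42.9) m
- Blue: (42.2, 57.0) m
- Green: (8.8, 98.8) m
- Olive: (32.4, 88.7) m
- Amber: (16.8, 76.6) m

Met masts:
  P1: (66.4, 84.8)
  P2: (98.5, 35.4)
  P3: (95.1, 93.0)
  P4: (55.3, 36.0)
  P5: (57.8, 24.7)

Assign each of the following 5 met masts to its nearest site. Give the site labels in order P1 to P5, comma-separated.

Olive, Violet, Olive, Violet, Violet

P1 → Olive (d²=1171.21)
P2 → Violet (d²=2472.34)
P3 → Olive (d²=3949.78)
P4 → Violet (d²=56.50)
P5 → Violet (d²=314.60)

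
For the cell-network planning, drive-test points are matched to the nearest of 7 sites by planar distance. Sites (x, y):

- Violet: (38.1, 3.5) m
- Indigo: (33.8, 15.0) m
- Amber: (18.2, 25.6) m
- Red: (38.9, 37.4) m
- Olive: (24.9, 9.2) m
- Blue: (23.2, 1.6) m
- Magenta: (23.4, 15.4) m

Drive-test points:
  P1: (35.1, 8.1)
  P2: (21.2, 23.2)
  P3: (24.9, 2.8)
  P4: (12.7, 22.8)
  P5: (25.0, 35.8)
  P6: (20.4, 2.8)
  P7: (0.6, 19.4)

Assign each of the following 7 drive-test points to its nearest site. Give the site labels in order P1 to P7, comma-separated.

P1 → Violet (d²=30.16)
P2 → Amber (d²=14.76)
P3 → Blue (d²=4.33)
P4 → Amber (d²=38.09)
P5 → Amber (d²=150.28)
P6 → Blue (d²=9.28)
P7 → Amber (d²=348.20)

Violet, Amber, Blue, Amber, Amber, Blue, Amber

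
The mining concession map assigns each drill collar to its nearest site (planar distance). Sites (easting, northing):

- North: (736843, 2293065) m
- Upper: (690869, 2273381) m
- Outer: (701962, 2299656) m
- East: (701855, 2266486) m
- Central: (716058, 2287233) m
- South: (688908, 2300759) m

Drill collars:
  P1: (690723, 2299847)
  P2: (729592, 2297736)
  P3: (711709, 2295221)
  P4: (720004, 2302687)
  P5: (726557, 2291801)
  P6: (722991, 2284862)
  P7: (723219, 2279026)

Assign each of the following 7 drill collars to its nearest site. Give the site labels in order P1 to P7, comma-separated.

P1 → South (d²=4125969.00)
P2 → North (d²=74395242.00)
P3 → Central (d²=82721945.00)
P4 → Central (d²=254397032.00)
P5 → North (d²=107399492.00)
P6 → Central (d²=53688130.00)
P7 → Central (d²=118634770.00)

South, North, Central, Central, North, Central, Central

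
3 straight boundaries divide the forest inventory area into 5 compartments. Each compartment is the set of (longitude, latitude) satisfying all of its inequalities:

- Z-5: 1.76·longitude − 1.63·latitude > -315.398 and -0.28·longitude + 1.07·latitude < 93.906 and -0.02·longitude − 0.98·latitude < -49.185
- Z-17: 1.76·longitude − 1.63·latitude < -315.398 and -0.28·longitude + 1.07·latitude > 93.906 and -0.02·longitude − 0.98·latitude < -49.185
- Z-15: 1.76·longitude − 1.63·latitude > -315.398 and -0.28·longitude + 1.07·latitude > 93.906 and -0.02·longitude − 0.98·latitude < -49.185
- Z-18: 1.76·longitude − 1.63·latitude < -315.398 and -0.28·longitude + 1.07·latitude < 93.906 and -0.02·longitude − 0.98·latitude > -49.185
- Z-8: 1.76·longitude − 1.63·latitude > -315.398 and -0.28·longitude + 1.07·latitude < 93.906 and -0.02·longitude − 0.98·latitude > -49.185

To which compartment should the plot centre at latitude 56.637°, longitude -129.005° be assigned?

Z-17

1.76·-129.005 − 1.63·56.637 = -319.367, which is < -315.398
-0.28·-129.005 + 1.07·56.637 = 96.723, which is > 93.906
-0.02·-129.005 − 0.98·56.637 = -52.924, which is < -49.185
This sign pattern matches Z-17.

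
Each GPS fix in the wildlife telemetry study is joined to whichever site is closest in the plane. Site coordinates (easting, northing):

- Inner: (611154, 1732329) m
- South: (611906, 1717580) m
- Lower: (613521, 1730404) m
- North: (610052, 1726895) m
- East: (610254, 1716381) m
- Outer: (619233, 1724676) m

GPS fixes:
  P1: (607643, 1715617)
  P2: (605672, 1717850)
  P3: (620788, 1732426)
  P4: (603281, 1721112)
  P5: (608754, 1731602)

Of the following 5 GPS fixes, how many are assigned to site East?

3

P1 → East
P2 → East
P3 → Lower
P4 → East
P5 → Inner
3 of the 5 go to East.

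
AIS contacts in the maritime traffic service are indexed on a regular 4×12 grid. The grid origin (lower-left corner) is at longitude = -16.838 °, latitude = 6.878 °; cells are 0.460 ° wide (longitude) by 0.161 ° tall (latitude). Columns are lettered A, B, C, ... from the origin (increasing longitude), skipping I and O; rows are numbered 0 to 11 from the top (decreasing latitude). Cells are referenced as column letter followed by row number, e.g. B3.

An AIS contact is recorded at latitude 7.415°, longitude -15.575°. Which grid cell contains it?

Column index: ⌊(-15.575 − -16.838) / 0.460⌋ = ⌊2.746⌋ = 2 → column C
Row offset from origin: ⌊(7.415 − 6.878) / 0.161⌋ = ⌊3.335⌋ = 3 → row 8 (counted from top)

C8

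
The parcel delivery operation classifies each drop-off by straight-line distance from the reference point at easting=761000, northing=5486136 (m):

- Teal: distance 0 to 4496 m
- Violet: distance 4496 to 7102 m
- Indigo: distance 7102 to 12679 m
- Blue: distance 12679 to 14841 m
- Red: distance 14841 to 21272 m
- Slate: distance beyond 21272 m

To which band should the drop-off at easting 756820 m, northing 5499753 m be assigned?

Blue

Distance = √((756820−761000)² + (5499753−5486136)²) = √(17472400.000 + 185422689.000) = 14244.125 m.
12679 ≤ 14244.125 < 14841 → Blue.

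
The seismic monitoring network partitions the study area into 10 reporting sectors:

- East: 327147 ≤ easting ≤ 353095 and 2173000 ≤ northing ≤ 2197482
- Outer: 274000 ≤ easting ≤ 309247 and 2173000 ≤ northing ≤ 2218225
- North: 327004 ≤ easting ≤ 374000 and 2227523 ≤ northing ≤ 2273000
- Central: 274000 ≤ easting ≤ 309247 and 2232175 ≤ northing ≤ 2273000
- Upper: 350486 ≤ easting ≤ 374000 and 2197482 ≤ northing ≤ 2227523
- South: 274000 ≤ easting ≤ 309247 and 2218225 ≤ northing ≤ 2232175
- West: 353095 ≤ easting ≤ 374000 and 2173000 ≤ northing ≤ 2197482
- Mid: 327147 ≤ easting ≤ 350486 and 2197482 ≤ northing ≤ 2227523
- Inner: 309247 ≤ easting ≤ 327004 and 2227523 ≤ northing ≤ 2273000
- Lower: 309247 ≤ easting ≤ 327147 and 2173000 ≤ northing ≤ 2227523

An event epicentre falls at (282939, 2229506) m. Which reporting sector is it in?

The point has easting = 282939 and northing = 2229506.
Only South satisfies 274000 ≤ easting ≤ 309247 and 2218225 ≤ northing ≤ 2232175.

South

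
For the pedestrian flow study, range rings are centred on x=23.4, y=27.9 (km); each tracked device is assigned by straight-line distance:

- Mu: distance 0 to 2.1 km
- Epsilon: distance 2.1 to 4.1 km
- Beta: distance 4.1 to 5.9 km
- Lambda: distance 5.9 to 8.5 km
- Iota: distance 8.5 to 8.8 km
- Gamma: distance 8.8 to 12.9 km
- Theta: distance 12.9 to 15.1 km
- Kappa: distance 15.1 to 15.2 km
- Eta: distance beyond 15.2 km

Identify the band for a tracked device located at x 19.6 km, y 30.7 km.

Distance = √((19.6−23.4)² + (30.7−27.9)²) = √(14.440 + 7.840) = 4.720 km.
4.1 ≤ 4.720 < 5.9 → Beta.

Beta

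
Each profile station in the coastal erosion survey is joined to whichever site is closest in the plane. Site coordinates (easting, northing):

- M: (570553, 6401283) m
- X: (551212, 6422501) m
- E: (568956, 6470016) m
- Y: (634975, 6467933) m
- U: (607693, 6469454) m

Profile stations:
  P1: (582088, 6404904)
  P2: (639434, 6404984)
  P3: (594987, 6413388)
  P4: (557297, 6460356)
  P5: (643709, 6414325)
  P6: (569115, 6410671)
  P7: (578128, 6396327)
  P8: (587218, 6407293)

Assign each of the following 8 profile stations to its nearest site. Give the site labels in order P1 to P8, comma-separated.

P1 → M (d²=146167866.00)
P2 → Y (d²=3982459282.00)
P3 → M (d²=743551381.00)
P4 → E (d²=229247881.00)
P5 → Y (d²=2950100420.00)
P6 → M (d²=90202388.00)
P7 → M (d²=81942561.00)
P8 → M (d²=313842325.00)

M, Y, M, E, Y, M, M, M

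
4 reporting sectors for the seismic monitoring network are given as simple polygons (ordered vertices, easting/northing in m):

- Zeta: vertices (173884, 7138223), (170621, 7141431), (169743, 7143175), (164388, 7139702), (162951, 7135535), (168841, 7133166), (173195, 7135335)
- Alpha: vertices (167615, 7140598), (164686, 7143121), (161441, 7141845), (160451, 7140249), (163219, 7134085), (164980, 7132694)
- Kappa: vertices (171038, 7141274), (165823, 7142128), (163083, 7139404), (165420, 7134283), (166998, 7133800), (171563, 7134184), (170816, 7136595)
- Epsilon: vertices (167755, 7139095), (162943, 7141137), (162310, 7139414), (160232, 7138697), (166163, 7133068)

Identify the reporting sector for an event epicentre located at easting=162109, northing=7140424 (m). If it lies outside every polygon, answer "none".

Cast a ray rightward from (162109, 7140424). For each polygon, the edges (by vertex number in listed order) whose endpoints lie on opposite sides of northing = 7140424, where each meets that height, and whether that is right or left of the point:
Zeta: 1–2 at easting≈171645.3 (right), 3–4 at easting≈165501.2 (right) → 2 crossings.
Alpha: 3–4 at easting≈160559.6 (left), 6–1 at easting≈167557.0 (right) → 1 crossing.
Kappa: 2–3 at easting≈164109.0 (right), 7–1 at easting≈170997.7 (right) → 2 crossings.
Epsilon: 1–2 at easting≈164623.2 (right), 2–3 at easting≈162681.1 (right) → 2 crossings.
Only Alpha has an odd count, so the point is inside Alpha.

Alpha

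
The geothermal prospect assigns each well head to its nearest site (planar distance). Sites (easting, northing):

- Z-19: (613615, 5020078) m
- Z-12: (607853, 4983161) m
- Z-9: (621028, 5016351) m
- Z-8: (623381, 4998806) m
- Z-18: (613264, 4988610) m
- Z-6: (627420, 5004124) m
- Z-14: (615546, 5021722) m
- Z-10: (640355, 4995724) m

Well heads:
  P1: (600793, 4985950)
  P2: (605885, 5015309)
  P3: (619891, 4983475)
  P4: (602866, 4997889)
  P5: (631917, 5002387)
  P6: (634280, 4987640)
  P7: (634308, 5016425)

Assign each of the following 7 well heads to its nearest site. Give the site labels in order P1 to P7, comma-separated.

P1 → Z-12 (d²=57622121.00)
P2 → Z-19 (d²=82496261.00)
P3 → Z-18 (d²=70285354.00)
P4 → Z-18 (d²=194218245.00)
P5 → Z-6 (d²=23240178.00)
P6 → Z-10 (d²=102256681.00)
P7 → Z-9 (d²=176363876.00)

Z-12, Z-19, Z-18, Z-18, Z-6, Z-10, Z-9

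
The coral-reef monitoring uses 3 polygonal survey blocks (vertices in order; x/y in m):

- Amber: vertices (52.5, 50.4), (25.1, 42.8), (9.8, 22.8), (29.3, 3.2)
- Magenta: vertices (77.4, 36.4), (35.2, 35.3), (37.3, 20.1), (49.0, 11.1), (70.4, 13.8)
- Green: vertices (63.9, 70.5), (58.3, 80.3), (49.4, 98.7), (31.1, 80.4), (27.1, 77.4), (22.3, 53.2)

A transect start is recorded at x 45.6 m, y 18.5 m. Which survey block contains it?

Magenta

Cast a ray rightward from (45.6, 18.5). For each polygon, the edges (by vertex number in listed order) whose endpoints lie on opposite sides of y = 18.5, where each meets that height, and whether that is right or left of the point:
Amber: 3–4 at x≈14.08 (left), 4–1 at x≈36.82 (left) → 0 crossings.
Magenta: 3–4 at x≈39.38 (left), 5–1 at x≈71.86 (right) → 1 crossing.
Green: no edge straddles that height → 0 crossings.
Only Magenta has an odd count, so the point is inside Magenta.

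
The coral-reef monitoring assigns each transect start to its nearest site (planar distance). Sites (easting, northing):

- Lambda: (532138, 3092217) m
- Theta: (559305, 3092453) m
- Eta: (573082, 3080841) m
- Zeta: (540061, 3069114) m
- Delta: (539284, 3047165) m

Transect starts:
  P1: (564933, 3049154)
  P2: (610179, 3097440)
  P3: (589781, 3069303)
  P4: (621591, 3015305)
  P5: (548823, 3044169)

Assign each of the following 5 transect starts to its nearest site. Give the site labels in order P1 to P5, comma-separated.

P1 → Delta (d²=661827322.00)
P2 → Eta (d²=1651714210.00)
P3 → Eta (d²=411982045.00)
P4 → Eta (d²=6648090377.00)
P5 → Delta (d²=99968537.00)

Delta, Eta, Eta, Eta, Delta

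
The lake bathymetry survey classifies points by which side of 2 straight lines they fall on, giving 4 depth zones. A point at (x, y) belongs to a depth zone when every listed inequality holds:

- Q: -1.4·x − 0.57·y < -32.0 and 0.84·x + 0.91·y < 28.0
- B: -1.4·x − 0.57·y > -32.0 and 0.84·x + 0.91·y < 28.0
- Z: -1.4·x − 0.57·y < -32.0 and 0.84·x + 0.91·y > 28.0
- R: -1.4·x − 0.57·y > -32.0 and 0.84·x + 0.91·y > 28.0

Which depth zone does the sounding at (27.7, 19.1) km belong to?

Z

-1.4·27.7 − 0.57·19.1 = -49.667, which is < -32.0
0.84·27.7 + 0.91·19.1 = 40.649, which is > 28.0
This sign pattern matches Z.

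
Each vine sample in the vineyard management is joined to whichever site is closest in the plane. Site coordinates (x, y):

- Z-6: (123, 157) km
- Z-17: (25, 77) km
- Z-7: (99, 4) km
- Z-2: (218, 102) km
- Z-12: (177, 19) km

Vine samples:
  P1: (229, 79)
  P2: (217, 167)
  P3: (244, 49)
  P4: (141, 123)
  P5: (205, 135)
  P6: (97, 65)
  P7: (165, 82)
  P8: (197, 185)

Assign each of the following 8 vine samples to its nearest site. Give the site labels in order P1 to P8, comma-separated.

P1 → Z-2 (d²=650.00)
P2 → Z-2 (d²=4226.00)
P3 → Z-2 (d²=3485.00)
P4 → Z-6 (d²=1480.00)
P5 → Z-2 (d²=1258.00)
P6 → Z-7 (d²=3725.00)
P7 → Z-2 (d²=3209.00)
P8 → Z-6 (d²=6260.00)

Z-2, Z-2, Z-2, Z-6, Z-2, Z-7, Z-2, Z-6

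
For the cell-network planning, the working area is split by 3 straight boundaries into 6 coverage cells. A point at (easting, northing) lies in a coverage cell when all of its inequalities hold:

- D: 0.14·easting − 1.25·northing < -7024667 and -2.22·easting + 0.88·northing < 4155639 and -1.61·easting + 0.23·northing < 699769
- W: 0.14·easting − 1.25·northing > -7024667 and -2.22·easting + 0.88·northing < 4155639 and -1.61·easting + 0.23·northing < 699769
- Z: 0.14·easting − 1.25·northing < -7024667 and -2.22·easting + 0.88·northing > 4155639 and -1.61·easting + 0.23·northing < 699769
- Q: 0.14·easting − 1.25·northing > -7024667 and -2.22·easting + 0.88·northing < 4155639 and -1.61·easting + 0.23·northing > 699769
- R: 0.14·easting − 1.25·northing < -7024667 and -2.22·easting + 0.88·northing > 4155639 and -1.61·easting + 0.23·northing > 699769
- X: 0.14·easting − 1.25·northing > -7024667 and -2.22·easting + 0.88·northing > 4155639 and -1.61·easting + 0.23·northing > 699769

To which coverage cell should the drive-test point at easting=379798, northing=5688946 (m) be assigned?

0.14·379798 − 1.25·5688946 = -7058010.780, which is < -7024667
-2.22·379798 + 0.88·5688946 = 4163120.920, which is > 4155639
-1.61·379798 + 0.23·5688946 = 696982.800, which is < 699769
This sign pattern matches Z.

Z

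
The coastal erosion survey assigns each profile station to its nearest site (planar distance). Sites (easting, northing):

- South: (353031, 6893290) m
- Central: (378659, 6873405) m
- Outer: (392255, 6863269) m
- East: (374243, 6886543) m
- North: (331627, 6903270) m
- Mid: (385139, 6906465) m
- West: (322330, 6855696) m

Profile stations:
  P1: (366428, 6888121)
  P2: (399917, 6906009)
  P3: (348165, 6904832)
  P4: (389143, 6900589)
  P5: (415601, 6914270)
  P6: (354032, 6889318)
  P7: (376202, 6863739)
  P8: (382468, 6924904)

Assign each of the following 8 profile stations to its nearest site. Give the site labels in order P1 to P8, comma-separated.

P1 → East (d²=63564309.00)
P2 → Mid (d²=218597220.00)
P3 → South (d²=156895720.00)
P4 → Mid (d²=50559392.00)
P5 → Mid (d²=988851469.00)
P6 → South (d²=16778785.00)
P7 → Central (d²=99468405.00)
P8 → Mid (d²=347130962.00)

East, Mid, South, Mid, Mid, South, Central, Mid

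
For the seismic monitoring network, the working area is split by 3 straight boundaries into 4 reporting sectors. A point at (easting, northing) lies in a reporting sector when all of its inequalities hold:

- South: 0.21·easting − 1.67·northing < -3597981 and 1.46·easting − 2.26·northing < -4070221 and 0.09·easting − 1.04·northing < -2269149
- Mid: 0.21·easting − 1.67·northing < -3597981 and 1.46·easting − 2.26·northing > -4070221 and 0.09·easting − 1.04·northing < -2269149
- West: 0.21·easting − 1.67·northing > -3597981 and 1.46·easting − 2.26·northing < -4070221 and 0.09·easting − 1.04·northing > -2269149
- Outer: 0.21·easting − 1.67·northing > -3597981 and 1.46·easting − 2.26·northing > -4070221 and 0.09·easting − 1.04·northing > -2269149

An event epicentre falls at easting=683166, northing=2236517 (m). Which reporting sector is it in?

0.21·683166 − 1.67·2236517 = -3591518.530, which is > -3597981
1.46·683166 − 2.26·2236517 = -4057106.060, which is > -4070221
0.09·683166 − 1.04·2236517 = -2264492.740, which is > -2269149
This sign pattern matches Outer.

Outer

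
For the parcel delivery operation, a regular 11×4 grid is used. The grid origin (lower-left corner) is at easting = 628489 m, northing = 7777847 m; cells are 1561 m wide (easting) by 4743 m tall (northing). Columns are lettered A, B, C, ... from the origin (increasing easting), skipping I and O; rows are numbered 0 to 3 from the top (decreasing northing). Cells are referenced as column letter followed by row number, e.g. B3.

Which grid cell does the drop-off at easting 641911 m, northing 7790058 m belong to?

J1

Column index: ⌊(641911 − 628489) / 1561⌋ = ⌊8.598⌋ = 8 → column J
Row offset from origin: ⌊(7790058 − 7777847) / 4743⌋ = ⌊2.575⌋ = 2 → row 1 (counted from top)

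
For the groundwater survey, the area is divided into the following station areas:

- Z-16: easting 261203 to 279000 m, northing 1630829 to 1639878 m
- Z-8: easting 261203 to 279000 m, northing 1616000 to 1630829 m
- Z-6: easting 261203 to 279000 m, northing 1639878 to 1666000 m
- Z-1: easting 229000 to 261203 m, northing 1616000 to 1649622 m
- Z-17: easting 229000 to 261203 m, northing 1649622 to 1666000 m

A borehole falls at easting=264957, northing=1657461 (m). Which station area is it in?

Z-6

The point has easting = 264957 and northing = 1657461.
Only Z-6 satisfies 261203 ≤ easting ≤ 279000 and 1639878 ≤ northing ≤ 1666000.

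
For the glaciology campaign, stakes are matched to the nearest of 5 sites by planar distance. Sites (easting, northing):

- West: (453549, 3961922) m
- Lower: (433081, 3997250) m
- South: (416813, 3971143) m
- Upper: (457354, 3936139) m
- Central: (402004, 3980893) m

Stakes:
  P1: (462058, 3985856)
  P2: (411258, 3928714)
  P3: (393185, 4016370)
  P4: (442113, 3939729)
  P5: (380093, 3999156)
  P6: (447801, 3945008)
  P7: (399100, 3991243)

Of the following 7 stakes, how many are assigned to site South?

P1 → West
P2 → South
P3 → Central
P4 → Upper
P5 → Central
P6 → Upper
P7 → Central
1 of the 7 goes to South.

1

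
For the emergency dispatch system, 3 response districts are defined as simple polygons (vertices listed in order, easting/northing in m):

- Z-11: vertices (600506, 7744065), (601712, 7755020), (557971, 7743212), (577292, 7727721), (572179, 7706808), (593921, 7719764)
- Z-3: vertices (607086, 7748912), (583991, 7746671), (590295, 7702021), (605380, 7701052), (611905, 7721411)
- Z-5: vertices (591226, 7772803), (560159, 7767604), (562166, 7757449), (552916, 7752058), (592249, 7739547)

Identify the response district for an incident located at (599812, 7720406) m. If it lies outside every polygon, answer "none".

Z-3

Cast a ray rightward from (599812, 7720406). For each polygon, the edges (by vertex number in listed order) whose endpoints lie on opposite sides of northing = 7720406, where each meets that height, and whether that is right or left of the point:
Z-11: 4–5 at easting≈575503.6 (left), 6–1 at easting≈594095.0 (left) → 0 crossings.
Z-3: 2–3 at easting≈587699.3 (left), 4–5 at easting≈611582.9 (right) → 1 crossing.
Z-5: no edge straddles that height → 0 crossings.
Only Z-3 has an odd count, so the point is inside Z-3.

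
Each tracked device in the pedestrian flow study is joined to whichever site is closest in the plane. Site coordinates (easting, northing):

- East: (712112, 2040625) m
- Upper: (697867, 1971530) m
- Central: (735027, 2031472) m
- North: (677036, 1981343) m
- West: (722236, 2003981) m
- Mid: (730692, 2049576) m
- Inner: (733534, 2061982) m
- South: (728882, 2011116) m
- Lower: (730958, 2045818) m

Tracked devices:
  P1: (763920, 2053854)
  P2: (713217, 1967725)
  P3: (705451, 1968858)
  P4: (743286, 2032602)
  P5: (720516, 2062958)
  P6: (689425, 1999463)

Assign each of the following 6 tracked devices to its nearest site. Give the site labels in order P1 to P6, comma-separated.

Inner, Upper, Upper, Central, Inner, North

P1 → Inner (d²=989373380.00)
P2 → Upper (d²=250100525.00)
P3 → Upper (d²=64656640.00)
P4 → Central (d²=69487981.00)
P5 → Inner (d²=170420900.00)
P6 → North (d²=481821721.00)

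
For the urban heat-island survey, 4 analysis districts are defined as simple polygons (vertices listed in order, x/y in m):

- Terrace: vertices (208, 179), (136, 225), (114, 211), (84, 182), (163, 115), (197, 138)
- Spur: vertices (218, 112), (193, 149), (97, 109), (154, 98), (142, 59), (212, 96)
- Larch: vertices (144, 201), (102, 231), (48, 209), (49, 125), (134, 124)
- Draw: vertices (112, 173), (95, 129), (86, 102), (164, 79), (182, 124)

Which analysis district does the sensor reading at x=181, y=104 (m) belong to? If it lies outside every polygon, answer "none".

Cast a ray rightward from (181, 104). For each polygon, the edges (by vertex number in listed order) whose endpoints lie on opposite sides of y = 104, where each meets that height, and whether that is right or left of the point:
Terrace: no edge straddles that height → 0 crossings.
Spur: 3–4 at x≈122.9 (left), 6–1 at x≈215.0 (right) → 1 crossing.
Larch: no edge straddles that height → 0 crossings.
Draw: 2–3 at x≈86.7 (left), 4–5 at x≈174.0 (left) → 0 crossings.
Only Spur has an odd count, so the point is inside Spur.

Spur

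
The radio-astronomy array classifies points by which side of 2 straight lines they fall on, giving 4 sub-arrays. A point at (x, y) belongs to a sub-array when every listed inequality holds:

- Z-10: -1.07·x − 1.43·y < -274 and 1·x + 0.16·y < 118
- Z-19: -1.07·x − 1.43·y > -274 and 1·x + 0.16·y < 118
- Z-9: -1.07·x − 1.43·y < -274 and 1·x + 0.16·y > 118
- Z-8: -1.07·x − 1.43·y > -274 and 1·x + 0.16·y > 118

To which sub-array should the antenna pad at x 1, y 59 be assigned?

Z-19

-1.07·1 − 1.43·59 = -85.440, which is > -274
1·1 + 0.16·59 = 10.440, which is < 118
This sign pattern matches Z-19.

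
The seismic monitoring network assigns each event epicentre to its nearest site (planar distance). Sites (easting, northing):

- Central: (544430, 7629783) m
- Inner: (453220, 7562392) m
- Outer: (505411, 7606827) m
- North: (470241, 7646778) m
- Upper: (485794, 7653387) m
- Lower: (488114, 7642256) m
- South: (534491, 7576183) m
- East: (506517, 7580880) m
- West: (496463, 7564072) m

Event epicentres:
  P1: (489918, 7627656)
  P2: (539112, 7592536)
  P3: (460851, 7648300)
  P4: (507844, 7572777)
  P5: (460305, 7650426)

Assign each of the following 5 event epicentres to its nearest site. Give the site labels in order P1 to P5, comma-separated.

Lower, South, North, East, North

P1 → Lower (d²=216414416.00)
P2 → South (d²=288774250.00)
P3 → North (d²=90488584.00)
P4 → East (d²=67419538.00)
P5 → North (d²=112032000.00)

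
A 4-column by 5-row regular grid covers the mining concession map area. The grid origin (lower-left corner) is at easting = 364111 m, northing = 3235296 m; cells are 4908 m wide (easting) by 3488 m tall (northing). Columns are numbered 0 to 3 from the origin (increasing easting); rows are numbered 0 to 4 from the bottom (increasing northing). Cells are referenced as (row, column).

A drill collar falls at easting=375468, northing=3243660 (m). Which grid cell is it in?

Column index: ⌊(375468 − 364111) / 4908⌋ = ⌊2.314⌋ = 2
Row offset from origin: ⌊(3243660 − 3235296) / 3488⌋ = ⌊2.398⌋ = 2 → row 2

(2, 2)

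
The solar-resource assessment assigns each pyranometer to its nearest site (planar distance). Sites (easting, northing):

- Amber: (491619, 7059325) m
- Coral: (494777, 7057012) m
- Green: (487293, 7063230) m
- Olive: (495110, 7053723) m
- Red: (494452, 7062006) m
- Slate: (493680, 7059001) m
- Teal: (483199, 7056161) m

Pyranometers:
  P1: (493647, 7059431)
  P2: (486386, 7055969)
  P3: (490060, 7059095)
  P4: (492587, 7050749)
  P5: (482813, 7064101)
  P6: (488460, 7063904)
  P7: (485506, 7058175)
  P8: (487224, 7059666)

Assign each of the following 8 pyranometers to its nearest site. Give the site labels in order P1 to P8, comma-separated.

Slate, Teal, Amber, Olive, Green, Green, Teal, Green

P1 → Slate (d²=185989.00)
P2 → Teal (d²=10193833.00)
P3 → Amber (d²=2483381.00)
P4 → Olive (d²=15210205.00)
P5 → Green (d²=20829041.00)
P6 → Green (d²=1816165.00)
P7 → Teal (d²=9378445.00)
P8 → Green (d²=12706857.00)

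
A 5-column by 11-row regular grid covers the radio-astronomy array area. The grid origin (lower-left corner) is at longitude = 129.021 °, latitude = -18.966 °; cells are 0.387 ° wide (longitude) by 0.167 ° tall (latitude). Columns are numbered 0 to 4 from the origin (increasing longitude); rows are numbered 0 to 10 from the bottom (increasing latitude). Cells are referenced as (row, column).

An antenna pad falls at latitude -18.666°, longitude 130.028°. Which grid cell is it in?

Column index: ⌊(130.028 − 129.021) / 0.387⌋ = ⌊2.602⌋ = 2
Row offset from origin: ⌊(-18.666 − -18.966) / 0.167⌋ = ⌊1.796⌋ = 1 → row 1

(1, 2)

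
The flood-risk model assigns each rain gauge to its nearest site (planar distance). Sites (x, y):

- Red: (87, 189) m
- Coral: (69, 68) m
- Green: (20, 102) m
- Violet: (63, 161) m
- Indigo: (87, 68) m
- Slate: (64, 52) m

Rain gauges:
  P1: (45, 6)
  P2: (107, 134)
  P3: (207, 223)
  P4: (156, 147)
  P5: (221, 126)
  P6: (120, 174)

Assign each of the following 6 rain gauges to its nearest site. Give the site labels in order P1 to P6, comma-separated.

P1 → Slate (d²=2477.00)
P2 → Violet (d²=2665.00)
P3 → Red (d²=15556.00)
P4 → Red (d²=6525.00)
P5 → Indigo (d²=21320.00)
P6 → Red (d²=1314.00)

Slate, Violet, Red, Red, Indigo, Red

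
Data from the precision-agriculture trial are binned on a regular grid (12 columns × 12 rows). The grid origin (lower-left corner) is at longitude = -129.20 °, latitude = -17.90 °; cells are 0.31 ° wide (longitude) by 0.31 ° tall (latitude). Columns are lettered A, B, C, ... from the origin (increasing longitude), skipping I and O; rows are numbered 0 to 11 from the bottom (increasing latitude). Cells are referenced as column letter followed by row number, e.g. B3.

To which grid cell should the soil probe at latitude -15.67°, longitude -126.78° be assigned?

H7

Column index: ⌊(-126.78 − -129.20) / 0.31⌋ = ⌊7.806⌋ = 7 → column H
Row offset from origin: ⌊(-15.67 − -17.90) / 0.31⌋ = ⌊7.194⌋ = 7 → row 7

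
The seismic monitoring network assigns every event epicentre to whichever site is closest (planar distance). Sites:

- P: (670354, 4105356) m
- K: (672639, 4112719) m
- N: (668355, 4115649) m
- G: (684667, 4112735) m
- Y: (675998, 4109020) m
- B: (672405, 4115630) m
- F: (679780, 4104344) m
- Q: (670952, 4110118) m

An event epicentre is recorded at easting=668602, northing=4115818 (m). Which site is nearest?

N

Squared distances to each site:
P: 112522948.000; K: 25901170.000; N: 89570.000; G: 267589114.000; Y: 100913620.000; B: 14498153.000; F: 256600360.000; Q: 38012500.000.
Minimum at N.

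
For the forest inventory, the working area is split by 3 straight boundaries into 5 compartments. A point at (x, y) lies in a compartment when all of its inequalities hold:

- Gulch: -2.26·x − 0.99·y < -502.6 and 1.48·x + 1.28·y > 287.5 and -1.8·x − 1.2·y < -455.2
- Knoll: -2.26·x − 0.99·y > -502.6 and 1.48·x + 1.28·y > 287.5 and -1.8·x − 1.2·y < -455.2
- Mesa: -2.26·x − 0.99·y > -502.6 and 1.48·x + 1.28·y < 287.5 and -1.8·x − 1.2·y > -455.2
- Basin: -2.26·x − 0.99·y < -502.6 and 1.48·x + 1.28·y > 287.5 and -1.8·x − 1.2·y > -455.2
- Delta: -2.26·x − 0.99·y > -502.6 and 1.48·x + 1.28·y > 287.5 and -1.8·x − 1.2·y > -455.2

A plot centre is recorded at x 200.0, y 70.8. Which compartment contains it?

Basin

-2.26·200.0 − 0.99·70.8 = -522.092, which is < -502.6
1.48·200.0 + 1.28·70.8 = 386.624, which is > 287.5
-1.8·200.0 − 1.2·70.8 = -444.960, which is > -455.2
This sign pattern matches Basin.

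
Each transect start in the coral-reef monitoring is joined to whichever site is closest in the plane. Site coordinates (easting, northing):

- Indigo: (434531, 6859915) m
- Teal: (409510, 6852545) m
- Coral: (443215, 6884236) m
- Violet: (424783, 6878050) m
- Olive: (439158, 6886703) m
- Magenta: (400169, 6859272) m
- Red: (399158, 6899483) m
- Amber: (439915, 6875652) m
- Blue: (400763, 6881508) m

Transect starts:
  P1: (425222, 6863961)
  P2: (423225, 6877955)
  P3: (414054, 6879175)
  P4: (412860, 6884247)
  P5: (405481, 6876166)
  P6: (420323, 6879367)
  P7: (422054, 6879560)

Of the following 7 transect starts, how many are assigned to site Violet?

P1 → Indigo
P2 → Violet
P3 → Violet
P4 → Blue
P5 → Blue
P6 → Violet
P7 → Violet
4 of the 7 go to Violet.

4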